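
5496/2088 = 2 + 55/87 ≈ 2.63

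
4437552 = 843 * 5264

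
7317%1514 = 1261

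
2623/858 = 3 + 49/858 ≈ 3.06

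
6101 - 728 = 5373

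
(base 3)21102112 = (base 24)99e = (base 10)5414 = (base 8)12446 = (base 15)190e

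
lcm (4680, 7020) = 14040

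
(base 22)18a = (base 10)670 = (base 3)220211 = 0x29e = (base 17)257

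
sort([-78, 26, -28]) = [-78, -28, 26]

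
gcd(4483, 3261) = 1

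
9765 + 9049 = 18814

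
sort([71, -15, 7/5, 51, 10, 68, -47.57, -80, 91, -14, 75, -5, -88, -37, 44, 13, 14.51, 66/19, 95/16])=[-88, -80, -47.57, -37, -15, -14, -5, 7/5, 66/19, 95/16, 10, 13, 14.51, 44, 51, 68, 71, 75, 91]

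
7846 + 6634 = 14480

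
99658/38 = 2622 + 11/19 ≈ 2622.58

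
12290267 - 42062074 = -29771807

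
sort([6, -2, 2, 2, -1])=[-2, -1, 2, 2, 6]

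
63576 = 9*7064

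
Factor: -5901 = -1*3^1*7^1*281^1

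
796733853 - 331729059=465004794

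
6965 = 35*199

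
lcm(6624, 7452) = 59616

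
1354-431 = 923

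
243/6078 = 81/2026≈0.0400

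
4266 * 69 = 294354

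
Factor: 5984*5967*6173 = 2^5*3^3*11^1*13^1*17^2*6173^1 = 220416397344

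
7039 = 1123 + 5916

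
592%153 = 133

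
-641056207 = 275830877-916887084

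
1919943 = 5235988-3316045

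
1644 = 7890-6246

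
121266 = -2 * (-60633)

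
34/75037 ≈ 0.000453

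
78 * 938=73164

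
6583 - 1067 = 5516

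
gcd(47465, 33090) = 5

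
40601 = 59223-18622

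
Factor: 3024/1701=2^4 * 3^(-2)=16/9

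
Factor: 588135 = 3^1 * 5^1 * 39209^1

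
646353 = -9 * (-71817)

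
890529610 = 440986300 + 449543310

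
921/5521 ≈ 0.167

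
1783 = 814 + 969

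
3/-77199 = -1/25733 ≈ -0.0000389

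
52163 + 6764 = 58927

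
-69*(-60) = 4140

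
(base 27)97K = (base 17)1674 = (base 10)6770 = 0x1A72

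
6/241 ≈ 0.0249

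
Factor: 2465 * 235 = 5^2 * 17^1 * 29^1 * 47^1 = 579275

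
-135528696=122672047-258200743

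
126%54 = 18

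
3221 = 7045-3824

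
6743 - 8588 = -1845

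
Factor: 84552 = 2^3 * 3^1 * 13^1 * 271^1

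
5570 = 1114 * 5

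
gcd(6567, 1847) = 1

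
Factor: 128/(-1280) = -1*2^(-1)*5^(-1) = -1/10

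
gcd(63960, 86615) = 5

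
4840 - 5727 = -887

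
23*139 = 3197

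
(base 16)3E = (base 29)24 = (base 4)332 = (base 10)62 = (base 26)2A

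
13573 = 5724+7849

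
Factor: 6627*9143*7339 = 3^1*41^2*47^2*179^1*223^1 = 444674861079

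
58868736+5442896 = 64311632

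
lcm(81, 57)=1539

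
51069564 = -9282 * (-5502)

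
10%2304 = 10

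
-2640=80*(-33)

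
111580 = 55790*2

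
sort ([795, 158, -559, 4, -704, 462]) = [-704, -559, 4, 158, 462, 795]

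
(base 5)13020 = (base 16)3f2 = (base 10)1010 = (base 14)522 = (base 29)15o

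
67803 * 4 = 271212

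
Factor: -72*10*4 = -1*2^6*3^2*5^1 = -2880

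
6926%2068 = 722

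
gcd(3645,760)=5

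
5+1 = 6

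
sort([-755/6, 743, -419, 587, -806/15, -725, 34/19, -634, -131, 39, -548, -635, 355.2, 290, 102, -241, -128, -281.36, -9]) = [-725, -635, -634, -548, -419, -281.36, -241, -131, -128, -755/6, -806/15, -9, 34/19, 39, 102, 290, 355.2, 587, 743]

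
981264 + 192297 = 1173561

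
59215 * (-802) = -47490430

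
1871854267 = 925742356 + 946111911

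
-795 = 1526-2321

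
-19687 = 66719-86406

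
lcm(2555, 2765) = 201845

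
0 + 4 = 4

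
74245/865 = 85 + 144/173 ≈ 85.83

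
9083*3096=28120968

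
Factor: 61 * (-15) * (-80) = 2^4 * 3^1 * 5^2 * 61^1 = 73200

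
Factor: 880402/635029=2^1 * 479^1 * 691^(-1)=958/691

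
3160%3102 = 58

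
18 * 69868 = 1257624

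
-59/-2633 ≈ 0.0224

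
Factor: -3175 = -1*5^2*127^1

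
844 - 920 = -76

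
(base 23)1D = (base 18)20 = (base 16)24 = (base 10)36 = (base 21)1F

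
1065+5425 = 6490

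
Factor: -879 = -1 * 3^1 * 293^1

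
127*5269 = 669163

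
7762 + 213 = 7975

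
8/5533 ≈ 0.00145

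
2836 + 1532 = 4368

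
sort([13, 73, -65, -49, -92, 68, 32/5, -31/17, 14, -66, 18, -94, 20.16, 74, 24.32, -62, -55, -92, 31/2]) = [-94, -92, -92, -66, -65, -62, -55, -49, -31/17, 32/5, 13, 14, 31/2, 18, 20.16, 24.32, 68, 73, 74]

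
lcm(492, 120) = 4920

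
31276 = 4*7819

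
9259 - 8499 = 760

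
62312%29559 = 3194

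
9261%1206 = 819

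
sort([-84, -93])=[-93, -84]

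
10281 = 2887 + 7394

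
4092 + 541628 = 545720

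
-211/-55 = 3+46/55 ≈ 3.84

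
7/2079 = 1/297 ≈ 0.00337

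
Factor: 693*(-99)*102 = -1*2^1*3^5*7^1*11^2*17^1 = -6997914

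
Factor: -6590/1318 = -1 * 5^1 = -5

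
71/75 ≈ 0.947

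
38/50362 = 19/25181≈0.000755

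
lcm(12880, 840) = 38640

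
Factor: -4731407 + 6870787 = 2^2*5^1*41^1*2609^1 = 2139380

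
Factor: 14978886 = 2^1 * 3^1 * 13^1 * 192037^1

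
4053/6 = 1351/2 = 675.50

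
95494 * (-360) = -34377840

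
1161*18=20898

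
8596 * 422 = 3627512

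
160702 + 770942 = 931644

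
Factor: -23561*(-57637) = 23561^1*57637^1 = 1357985357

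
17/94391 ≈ 0.000180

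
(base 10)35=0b100011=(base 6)55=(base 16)23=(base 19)1g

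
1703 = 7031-5328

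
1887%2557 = 1887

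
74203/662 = 112 + 59/662≈112.09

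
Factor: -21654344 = -1*2^3*2706793^1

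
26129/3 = 8709+2/3 ≈ 8709.67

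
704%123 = 89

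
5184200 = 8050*644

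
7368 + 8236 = 15604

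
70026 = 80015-9989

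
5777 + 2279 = 8056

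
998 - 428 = 570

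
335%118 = 99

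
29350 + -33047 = -3697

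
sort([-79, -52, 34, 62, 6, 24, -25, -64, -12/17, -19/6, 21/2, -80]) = [-80, -79, -64, -52, -25, -19/6, -12/17, 6, 21/2, 24, 34, 62]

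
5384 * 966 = 5200944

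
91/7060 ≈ 0.0129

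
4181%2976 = 1205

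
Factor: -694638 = -1 * 2^1 * 3^2 * 7^1 * 37^1 * 149^1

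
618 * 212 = 131016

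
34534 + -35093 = -559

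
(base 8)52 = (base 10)42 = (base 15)2c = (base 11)39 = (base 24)1i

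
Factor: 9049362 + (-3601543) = 13^1 * 619^1 * 677^1 = 5447819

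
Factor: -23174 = -1*2^1*11587^1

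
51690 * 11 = 568590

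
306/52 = 5 + 23/26 ≈ 5.88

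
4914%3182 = 1732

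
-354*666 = -235764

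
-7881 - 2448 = -10329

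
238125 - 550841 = -312716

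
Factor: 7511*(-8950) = -1*2^1*5^2*7^1*29^1*37^1*179^1 = -67223450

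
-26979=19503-46482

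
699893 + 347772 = 1047665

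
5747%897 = 365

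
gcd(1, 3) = 1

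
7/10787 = 1/1541 ≈ 0.000649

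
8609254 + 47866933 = 56476187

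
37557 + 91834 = 129391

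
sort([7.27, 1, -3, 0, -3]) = [-3, -3, 0, 1, 7.27]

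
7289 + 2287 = 9576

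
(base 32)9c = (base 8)454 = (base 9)363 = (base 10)300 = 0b100101100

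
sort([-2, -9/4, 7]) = [-9/4, -2, 7]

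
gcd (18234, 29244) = 6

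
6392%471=269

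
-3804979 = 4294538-8099517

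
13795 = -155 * (-89)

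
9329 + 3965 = 13294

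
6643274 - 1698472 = 4944802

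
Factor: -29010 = -1 * 2^1 * 3^1 * 5^1 * 967^1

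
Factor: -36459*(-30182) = 2^1*3^2*4051^1*15091^1 = 1100405538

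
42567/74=575 + 17/74≈575.23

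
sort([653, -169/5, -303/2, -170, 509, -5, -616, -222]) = [-616, -222, -170, -303/2, -169/5, -5, 509, 653]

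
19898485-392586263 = -372687778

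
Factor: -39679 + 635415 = 2^3*113^1*659^1 = 595736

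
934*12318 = 11505012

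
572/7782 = 286/3891 ≈ 0.0735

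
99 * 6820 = 675180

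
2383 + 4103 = 6486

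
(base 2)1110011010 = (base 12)64a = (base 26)19c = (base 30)10m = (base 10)922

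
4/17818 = 2/8909 ≈ 0.000224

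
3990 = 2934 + 1056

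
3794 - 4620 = -826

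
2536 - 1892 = 644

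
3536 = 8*442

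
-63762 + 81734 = 17972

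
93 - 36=57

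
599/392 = 1 + 207/392 ≈ 1.53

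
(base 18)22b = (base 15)315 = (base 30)n5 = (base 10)695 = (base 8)1267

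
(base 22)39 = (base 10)75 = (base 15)50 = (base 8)113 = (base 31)2d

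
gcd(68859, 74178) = 9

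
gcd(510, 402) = 6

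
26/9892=13/4946 ≈ 0.00263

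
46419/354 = 131 + 15/118 ≈ 131.13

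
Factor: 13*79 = 13^1*79^1 = 1027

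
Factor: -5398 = -1 * 2^1 * 2699^1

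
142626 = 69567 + 73059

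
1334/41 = 32 + 22/41 ≈ 32.54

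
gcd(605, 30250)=605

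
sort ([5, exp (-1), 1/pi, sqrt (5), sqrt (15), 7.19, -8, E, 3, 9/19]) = [-8, 1/pi, exp (-1), 9/19, sqrt (5), E, 3, sqrt (15), 5, 7.19]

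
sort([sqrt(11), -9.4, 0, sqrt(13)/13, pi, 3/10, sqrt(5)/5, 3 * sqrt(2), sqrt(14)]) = [-9.4, 0, sqrt(13)/13, 3/10, sqrt(5)/5, pi, sqrt(11), sqrt(14), 3 * sqrt(2)]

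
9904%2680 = 1864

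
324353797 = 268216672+56137125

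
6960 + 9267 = 16227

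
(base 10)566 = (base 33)h5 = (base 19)1af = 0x236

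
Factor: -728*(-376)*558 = 2^7*3^2*7^1*13^1*31^1*47^1 = 152740224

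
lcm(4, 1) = 4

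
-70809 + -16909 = -87718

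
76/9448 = 19/2362 ≈ 0.00804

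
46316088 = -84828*(-546)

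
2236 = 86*26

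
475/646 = 25/34 ≈ 0.735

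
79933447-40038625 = 39894822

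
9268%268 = 156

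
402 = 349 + 53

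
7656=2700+4956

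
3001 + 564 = 3565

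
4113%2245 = 1868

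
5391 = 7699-2308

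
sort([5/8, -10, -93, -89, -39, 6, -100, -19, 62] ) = [-100, -93, -89, -39, -19, -10, 5/8, 6, 62] 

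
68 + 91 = 159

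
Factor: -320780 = -1*2^2*5^1*43^1*373^1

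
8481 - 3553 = 4928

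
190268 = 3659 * 52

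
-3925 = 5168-9093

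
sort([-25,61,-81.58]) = [-81.58,-25,61]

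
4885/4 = 1221 + 1/4 = 1221.25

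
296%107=82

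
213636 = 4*53409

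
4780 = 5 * 956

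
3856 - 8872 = -5016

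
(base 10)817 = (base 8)1461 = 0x331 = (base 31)qb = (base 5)11232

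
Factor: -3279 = -1*3^1*1093^1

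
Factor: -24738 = -1*2^1*3^1*7^1*19^1*31^1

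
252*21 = 5292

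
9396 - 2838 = 6558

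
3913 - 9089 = -5176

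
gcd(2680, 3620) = 20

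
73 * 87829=6411517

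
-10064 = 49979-60043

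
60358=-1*(-60358)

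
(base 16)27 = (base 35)14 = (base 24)1f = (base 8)47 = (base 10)39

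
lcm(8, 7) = 56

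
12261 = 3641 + 8620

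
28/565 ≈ 0.0496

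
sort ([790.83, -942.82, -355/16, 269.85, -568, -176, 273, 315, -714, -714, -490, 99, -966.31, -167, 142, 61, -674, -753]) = [-966.31, -942.82, -753, -714, -714, -674, -568, -490, -176, -167, -355/16, 61, 99, 142, 269.85, 273, 315, 790.83]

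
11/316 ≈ 0.0348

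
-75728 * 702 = -53161056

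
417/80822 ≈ 0.00516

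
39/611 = 3/47 ≈ 0.0638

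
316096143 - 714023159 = -397927016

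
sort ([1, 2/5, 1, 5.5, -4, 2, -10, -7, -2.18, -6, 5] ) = [-10, -7, -6, -4, -2.18, 2/5, 1, 1, 2, 5, 5.5] 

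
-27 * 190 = -5130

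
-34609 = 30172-64781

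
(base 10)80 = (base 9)88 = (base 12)68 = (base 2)1010000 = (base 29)2m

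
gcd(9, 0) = 9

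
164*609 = 99876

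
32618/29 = 1124 + 22/29 ≈ 1124.76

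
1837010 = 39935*46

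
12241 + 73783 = 86024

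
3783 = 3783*1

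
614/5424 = 307/2712 ≈ 0.113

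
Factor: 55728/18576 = 3^1 = 3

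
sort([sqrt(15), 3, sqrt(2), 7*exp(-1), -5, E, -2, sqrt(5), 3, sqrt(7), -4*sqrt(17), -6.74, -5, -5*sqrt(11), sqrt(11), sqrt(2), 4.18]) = [-5*sqrt(11), -4*sqrt(17), -6.74, -5, -5, -2, sqrt(2), sqrt(2), sqrt(5), 7*exp(-1), sqrt(7), E, 3, 3, sqrt(11), sqrt(15), 4.18]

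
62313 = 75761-13448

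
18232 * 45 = 820440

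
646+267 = 913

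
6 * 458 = 2748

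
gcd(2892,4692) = 12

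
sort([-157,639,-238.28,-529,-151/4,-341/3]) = [-529,-238.28,-157,-341/3,-151/4,639]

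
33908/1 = 33908 = 33908.00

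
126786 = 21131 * 6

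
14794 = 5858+8936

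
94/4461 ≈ 0.0211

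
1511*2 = 3022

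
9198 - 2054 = 7144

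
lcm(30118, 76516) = 2831092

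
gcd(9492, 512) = 4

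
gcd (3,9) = 3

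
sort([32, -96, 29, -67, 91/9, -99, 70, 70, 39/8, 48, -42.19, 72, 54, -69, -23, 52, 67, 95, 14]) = [-99, -96, -69, -67, -42.19, -23, 39/8, 91/9, 14, 29, 32, 48, 52, 54, 67, 70, 70, 72, 95]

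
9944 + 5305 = 15249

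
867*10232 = 8871144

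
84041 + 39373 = 123414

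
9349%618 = 79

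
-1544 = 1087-2631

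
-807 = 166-973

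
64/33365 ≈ 0.00192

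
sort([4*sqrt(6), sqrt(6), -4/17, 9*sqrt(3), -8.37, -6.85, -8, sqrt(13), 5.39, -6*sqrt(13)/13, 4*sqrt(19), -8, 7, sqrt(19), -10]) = [-10, -8.37, -8, -8, -6.85, -6*sqrt(13)/13, -4/17, sqrt(6), sqrt(13), sqrt(19), 5.39, 7, 4*sqrt(6), 9*sqrt(3), 4*sqrt(19)]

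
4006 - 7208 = -3202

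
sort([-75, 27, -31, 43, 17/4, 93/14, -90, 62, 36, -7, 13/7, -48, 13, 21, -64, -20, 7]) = [-90, -75, -64, -48, -31, -20, -7, 13/7, 17/4, 93/14, 7, 13, 21, 27, 36, 43, 62]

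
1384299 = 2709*511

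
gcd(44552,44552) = 44552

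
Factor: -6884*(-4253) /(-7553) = -1*2^2*7^(-1)*13^(-1)*83^(-1)*1721^1*4253^1 = -29277652/7553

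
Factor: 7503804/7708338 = 2^1 * 3^(-1) * 7^1 * 19^(-1) * 683^(-1) * 2707^1 = 37898/38931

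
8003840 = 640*12506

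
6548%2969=610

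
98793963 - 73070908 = 25723055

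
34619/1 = 34619 = 34619.00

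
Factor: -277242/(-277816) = 2^(-2)*3^1*7^1*11^(-2)*23^1 = 483/484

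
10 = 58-48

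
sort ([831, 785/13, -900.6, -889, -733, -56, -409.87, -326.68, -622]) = [-900.6, -889, -733, -622, -409.87, -326.68, -56, 785/13, 831]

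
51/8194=3/482 ≈ 0.00622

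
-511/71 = -7 - 14/71≈-7.20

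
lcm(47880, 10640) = 95760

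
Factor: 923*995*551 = 5^1*13^1*19^1*29^1*71^1*199^1 = 506030135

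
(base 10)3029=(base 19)878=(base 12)1905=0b101111010101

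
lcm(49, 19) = 931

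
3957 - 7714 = -3757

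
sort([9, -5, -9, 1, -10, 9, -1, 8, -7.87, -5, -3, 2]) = [-10, -9, -7.87, -5, -5, -3, -1, 1, 2, 8, 9, 9]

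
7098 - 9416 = -2318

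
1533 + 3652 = 5185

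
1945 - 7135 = -5190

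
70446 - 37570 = 32876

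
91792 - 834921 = -743129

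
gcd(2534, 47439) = 7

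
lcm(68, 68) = 68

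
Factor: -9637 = -1*23^1*419^1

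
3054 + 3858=6912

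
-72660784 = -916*79324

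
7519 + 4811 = 12330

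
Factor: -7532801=-1*439^1*17159^1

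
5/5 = 1 = 1.00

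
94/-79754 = -47/39877 ≈ -0.00118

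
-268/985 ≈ -0.272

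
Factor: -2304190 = -1*2^1*5^1*7^1*32917^1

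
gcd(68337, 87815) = 1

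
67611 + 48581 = 116192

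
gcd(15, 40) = 5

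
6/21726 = 1/3621 ≈ 0.000276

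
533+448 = 981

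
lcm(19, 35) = 665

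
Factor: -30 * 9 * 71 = -1 * 2^1 * 3^3 * 5^1 * 71^1 = -19170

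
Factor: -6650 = -1*2^1*5^2*7^1*19^1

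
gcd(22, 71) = 1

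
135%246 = 135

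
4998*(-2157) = -10780686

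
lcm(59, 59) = 59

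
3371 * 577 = 1945067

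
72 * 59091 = 4254552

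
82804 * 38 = 3146552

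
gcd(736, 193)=1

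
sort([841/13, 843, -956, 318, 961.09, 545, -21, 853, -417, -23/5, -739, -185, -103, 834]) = [-956, -739, -417, -185, -103, -21, -23/5, 841/13, 318, 545, 834, 843, 853, 961.09]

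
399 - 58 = 341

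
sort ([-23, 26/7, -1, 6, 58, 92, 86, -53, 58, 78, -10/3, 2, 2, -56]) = [-56, -53, -23, -10/3, -1, 2, 2, 26/7, 6, 58, 58, 78, 86, 92]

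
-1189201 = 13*(-91477)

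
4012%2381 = 1631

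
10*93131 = 931310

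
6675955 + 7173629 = 13849584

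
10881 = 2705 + 8176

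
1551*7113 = 11032263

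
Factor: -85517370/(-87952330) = 3^4 * 19^(-1) * 37^(-1) * 71^1 * 1487^1 * 12511^(-1) = 8551737/8795233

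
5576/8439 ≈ 0.661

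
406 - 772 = -366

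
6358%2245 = 1868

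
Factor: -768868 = -1*2^2*167^1*1151^1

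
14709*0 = 0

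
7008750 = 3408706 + 3600044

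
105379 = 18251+87128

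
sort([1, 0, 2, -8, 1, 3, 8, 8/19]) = [-8, 0, 8/19, 1, 1, 2, 3, 8]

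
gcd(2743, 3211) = 13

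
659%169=152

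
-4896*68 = -332928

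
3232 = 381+2851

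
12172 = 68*179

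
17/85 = 1/5 = 0.20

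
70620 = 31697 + 38923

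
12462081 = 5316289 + 7145792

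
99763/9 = 11084+7/9 ≈ 11084.78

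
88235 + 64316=152551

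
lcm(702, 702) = 702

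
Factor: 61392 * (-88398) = -1 * 2^5 * 3^4 * 1279^1 * 1637^1 = -5426930016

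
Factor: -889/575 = -1*5^ (-2)*7^1*23^ (-1)*127^1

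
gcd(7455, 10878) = 21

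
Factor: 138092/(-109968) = -1*2^(-2)*3^(-1)*19^1*23^1*29^(-1) = -437/348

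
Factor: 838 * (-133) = -1 * 2^1 * 7^1 * 19^1 * 419^1 = -111454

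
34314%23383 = 10931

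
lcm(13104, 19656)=39312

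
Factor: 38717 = 7^1 * 5531^1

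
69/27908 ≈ 0.00247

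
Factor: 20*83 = 2^2*5^1*83^1 = 1660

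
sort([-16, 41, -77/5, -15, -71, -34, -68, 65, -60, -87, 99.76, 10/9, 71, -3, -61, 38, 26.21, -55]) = [-87, -71, -68, -61, -60, -55, -34, -16, -77/5, -15, -3, 10/9, 26.21, 38, 41, 65, 71, 99.76]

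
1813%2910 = 1813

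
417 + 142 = 559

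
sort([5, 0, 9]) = [0, 5, 9]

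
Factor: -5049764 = -1 * 2^2 * 1262441^1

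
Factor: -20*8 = -1*2^5*5^1 = -160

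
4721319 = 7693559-2972240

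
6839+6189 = 13028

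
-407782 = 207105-614887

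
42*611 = 25662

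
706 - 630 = 76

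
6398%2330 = 1738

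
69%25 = 19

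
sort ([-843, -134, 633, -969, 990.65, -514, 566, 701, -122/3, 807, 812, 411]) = [-969, -843, -514, -134, -122/3, 411, 566, 633, 701, 807, 812, 990.65]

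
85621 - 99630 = -14009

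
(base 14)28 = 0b100100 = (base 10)36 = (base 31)15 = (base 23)1d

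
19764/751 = 26 + 238/751 ≈ 26.32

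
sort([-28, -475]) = [-475, -28]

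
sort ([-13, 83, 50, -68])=[-68, -13, 50, 83]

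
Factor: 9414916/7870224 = 2^(-2)*3^(-1)*7^1*113^(-1)*1451^(-1)*336247^1 = 2353729/1967556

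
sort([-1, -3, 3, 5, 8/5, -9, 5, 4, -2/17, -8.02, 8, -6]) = [-9, -8.02, -6, -3, -1, -2/17, 8/5, 3, 4, 5, 5, 8]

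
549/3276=61/364 ≈ 0.168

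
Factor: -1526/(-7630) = 5^(-1) = 1/5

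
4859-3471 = 1388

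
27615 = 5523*5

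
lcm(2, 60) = 60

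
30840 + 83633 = 114473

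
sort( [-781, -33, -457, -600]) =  [-781, -600, -457, -33]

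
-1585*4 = -6340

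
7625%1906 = 1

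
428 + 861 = 1289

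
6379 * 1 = 6379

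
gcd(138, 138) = 138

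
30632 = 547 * 56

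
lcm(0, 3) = 0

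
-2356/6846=-1178/3423 ≈ -0.344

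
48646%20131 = 8384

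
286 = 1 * 286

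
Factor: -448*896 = -1*2^13*7^2 = -401408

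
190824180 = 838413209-647589029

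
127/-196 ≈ -0.648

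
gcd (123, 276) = 3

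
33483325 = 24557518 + 8925807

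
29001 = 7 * 4143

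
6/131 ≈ 0.0458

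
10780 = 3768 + 7012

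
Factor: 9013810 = 2^1*5^1*13^1*69337^1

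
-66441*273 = -18138393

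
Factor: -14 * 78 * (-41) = 2^2 * 3^1 * 7^1 * 13^1 * 41^1 = 44772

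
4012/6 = 2006/3 ≈ 668.67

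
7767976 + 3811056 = 11579032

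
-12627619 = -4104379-8523240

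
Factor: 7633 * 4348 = 2^2 * 17^1 * 449^1 * 1087^1 = 33188284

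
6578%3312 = 3266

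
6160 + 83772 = 89932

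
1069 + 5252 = 6321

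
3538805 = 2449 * 1445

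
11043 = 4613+6430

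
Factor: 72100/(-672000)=-1 * 2^(-6) * 3^(-1) * 5^(-1) * 103^1=-103/960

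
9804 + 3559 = 13363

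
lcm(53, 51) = 2703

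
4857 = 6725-1868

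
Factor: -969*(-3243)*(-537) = -1*3^3*17^1*19^1*23^1*47^1*179^1 = -1687504779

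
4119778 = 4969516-849738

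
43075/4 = 10768 + 3/4 = 10768.75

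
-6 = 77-83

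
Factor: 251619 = 3^1*83873^1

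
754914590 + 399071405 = 1153985995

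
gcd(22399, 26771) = 1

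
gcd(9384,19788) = 204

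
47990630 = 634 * 75695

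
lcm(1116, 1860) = 5580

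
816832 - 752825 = 64007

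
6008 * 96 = 576768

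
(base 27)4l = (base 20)69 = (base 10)129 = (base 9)153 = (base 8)201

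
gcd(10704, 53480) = 8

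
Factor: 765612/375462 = 2^1*3^1*139^1*409^(-1) = 834/409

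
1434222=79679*18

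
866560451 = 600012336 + 266548115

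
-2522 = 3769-6291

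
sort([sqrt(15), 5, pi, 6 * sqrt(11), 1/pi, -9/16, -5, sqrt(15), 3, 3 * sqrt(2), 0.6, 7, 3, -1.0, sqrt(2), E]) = [-5, -1.0, -9/16, 1/pi, 0.6, sqrt(2), E, 3, 3, pi, sqrt(15), sqrt(15), 3 * sqrt(2), 5, 7, 6 * sqrt(11)]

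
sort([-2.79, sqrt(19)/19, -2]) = [-2.79, -2, sqrt(19)/19]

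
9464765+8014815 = 17479580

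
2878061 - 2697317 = 180744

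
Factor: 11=11^1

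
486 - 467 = 19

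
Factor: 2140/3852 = 3^(-2)*5^1 = 5/9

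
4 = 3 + 1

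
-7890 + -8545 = -16435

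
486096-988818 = -502722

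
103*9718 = 1000954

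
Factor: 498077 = 31^1 * 16067^1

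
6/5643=2/1881 ≈ 0.00106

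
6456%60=36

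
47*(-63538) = -2986286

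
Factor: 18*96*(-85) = -1*2^6*3^3*5^1*17^1 = -146880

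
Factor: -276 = -1*2^2*3^1*23^1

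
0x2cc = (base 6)3152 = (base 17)282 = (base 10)716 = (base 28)pg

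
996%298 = 102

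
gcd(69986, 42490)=14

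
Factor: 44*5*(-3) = -1*2^2*3^1*5^1*11^1 = -660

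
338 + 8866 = 9204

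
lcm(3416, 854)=3416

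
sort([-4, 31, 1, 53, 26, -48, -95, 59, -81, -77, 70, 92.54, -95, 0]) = [-95, -95, -81, -77, -48, -4, 0, 1, 26, 31, 53, 59, 70, 92.54]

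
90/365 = 18/73 ≈ 0.247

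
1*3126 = 3126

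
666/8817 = 222/2939 ≈ 0.0755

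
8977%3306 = 2365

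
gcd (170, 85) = 85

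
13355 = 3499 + 9856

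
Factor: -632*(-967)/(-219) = -1*2^3*3^(-1)*73^(-1)*79^1*967^1 = -611144/219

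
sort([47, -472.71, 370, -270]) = [-472.71, -270, 47, 370]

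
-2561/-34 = 75+11/34 ≈ 75.32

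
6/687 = 2/229≈0.00873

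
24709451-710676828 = -685967377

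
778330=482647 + 295683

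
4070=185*22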